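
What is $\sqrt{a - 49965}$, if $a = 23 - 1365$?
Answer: $i \sqrt{51307} \approx 226.51 i$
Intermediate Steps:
$a = -1342$ ($a = 23 - 1365 = -1342$)
$\sqrt{a - 49965} = \sqrt{-1342 - 49965} = \sqrt{-51307} = i \sqrt{51307}$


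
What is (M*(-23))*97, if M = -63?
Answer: 140553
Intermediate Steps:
(M*(-23))*97 = -63*(-23)*97 = 1449*97 = 140553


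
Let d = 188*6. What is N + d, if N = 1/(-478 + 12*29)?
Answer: 146639/130 ≈ 1128.0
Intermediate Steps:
d = 1128
N = -1/130 (N = 1/(-478 + 348) = 1/(-130) = -1/130 ≈ -0.0076923)
N + d = -1/130 + 1128 = 146639/130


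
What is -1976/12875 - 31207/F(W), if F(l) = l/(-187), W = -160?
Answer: -15027013907/412000 ≈ -36473.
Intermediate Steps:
F(l) = -l/187 (F(l) = l*(-1/187) = -l/187)
-1976/12875 - 31207/F(W) = -1976/12875 - 31207/((-1/187*(-160))) = -1976*1/12875 - 31207/160/187 = -1976/12875 - 31207*187/160 = -1976/12875 - 5835709/160 = -15027013907/412000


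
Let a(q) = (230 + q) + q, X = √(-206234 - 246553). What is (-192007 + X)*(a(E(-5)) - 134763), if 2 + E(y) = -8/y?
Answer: 129157156683/5 - 672669*I*√452787/5 ≈ 2.5831e+10 - 9.0527e+7*I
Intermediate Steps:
X = I*√452787 (X = √(-452787) = I*√452787 ≈ 672.89*I)
E(y) = -2 - 8/y
a(q) = 230 + 2*q
(-192007 + X)*(a(E(-5)) - 134763) = (-192007 + I*√452787)*((230 + 2*(-2 - 8/(-5))) - 134763) = (-192007 + I*√452787)*((230 + 2*(-2 - 8*(-⅕))) - 134763) = (-192007 + I*√452787)*((230 + 2*(-2 + 8/5)) - 134763) = (-192007 + I*√452787)*((230 + 2*(-⅖)) - 134763) = (-192007 + I*√452787)*((230 - ⅘) - 134763) = (-192007 + I*√452787)*(1146/5 - 134763) = (-192007 + I*√452787)*(-672669/5) = 129157156683/5 - 672669*I*√452787/5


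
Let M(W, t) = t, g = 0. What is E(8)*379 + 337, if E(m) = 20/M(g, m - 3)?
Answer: 1853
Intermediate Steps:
E(m) = 20/(-3 + m) (E(m) = 20/(m - 3) = 20/(-3 + m))
E(8)*379 + 337 = (20/(-3 + 8))*379 + 337 = (20/5)*379 + 337 = (20*(⅕))*379 + 337 = 4*379 + 337 = 1516 + 337 = 1853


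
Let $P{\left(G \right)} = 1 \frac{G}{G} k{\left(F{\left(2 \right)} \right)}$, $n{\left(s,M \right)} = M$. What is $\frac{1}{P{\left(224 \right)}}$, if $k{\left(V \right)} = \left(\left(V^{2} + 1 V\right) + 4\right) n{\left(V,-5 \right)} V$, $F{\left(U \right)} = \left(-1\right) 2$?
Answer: $\frac{1}{60} \approx 0.016667$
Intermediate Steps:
$F{\left(U \right)} = -2$
$k{\left(V \right)} = V \left(-20 - 5 V - 5 V^{2}\right)$ ($k{\left(V \right)} = \left(\left(V^{2} + 1 V\right) + 4\right) \left(-5\right) V = \left(\left(V^{2} + V\right) + 4\right) \left(-5\right) V = \left(\left(V + V^{2}\right) + 4\right) \left(-5\right) V = \left(4 + V + V^{2}\right) \left(-5\right) V = \left(-20 - 5 V - 5 V^{2}\right) V = V \left(-20 - 5 V - 5 V^{2}\right)$)
$P{\left(G \right)} = 60$ ($P{\left(G \right)} = 1 \frac{G}{G} \left(\left(-5\right) \left(-2\right) \left(4 - 2 + \left(-2\right)^{2}\right)\right) = 1 \cdot 1 \left(\left(-5\right) \left(-2\right) \left(4 - 2 + 4\right)\right) = 1 \left(\left(-5\right) \left(-2\right) 6\right) = 1 \cdot 60 = 60$)
$\frac{1}{P{\left(224 \right)}} = \frac{1}{60}$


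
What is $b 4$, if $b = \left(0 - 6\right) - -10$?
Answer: $16$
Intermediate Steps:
$b = 4$ ($b = \left(0 - 6\right) + 10 = -6 + 10 = 4$)
$b 4 = 4 \cdot 4 = 16$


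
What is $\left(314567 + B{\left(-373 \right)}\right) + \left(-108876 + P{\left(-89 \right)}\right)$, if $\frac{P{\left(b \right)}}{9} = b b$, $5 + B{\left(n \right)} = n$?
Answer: $276602$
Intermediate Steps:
$B{\left(n \right)} = -5 + n$
$P{\left(b \right)} = 9 b^{2}$ ($P{\left(b \right)} = 9 b b = 9 b^{2}$)
$\left(314567 + B{\left(-373 \right)}\right) + \left(-108876 + P{\left(-89 \right)}\right) = \left(314567 - 378\right) - \left(108876 - 9 \left(-89\right)^{2}\right) = \left(314567 - 378\right) + \left(-108876 + 9 \cdot 7921\right) = 314189 + \left(-108876 + 71289\right) = 314189 - 37587 = 276602$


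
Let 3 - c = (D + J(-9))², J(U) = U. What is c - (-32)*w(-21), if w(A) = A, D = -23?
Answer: -1693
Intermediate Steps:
c = -1021 (c = 3 - (-23 - 9)² = 3 - 1*(-32)² = 3 - 1*1024 = 3 - 1024 = -1021)
c - (-32)*w(-21) = -1021 - (-32)*(-21) = -1021 - 1*672 = -1021 - 672 = -1693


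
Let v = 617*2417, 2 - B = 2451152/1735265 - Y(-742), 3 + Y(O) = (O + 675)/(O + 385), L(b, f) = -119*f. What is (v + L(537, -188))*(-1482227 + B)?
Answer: -198554610776973678827/88498515 ≈ -2.2436e+12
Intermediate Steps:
Y(O) = -3 + (675 + O)/(385 + O) (Y(O) = -3 + (O + 675)/(O + 385) = -3 + (675 + O)/(385 + O))
B = -196898302/88498515 (B = 2 - (2451152/1735265 - 2*(-240 - 1*(-742))/(385 - 742)) = 2 - (2451152*(1/1735265) - 2*(-240 + 742)/(-357)) = 2 - (2451152/1735265 - 2*(-1)*502/357) = 2 - (2451152/1735265 - 1*(-1004/357)) = 2 - (2451152/1735265 + 1004/357) = 2 - 1*373895332/88498515 = 2 - 373895332/88498515 = -196898302/88498515 ≈ -2.2249)
v = 1491289
(v + L(537, -188))*(-1482227 + B) = (1491289 - 119*(-188))*(-1482227 - 196898302/88498515) = (1491289 + 22372)*(-131175085291207/88498515) = 1513661*(-131175085291207/88498515) = -198554610776973678827/88498515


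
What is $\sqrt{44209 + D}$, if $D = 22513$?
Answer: $\sqrt{66722} \approx 258.31$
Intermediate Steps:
$\sqrt{44209 + D} = \sqrt{44209 + 22513} = \sqrt{66722}$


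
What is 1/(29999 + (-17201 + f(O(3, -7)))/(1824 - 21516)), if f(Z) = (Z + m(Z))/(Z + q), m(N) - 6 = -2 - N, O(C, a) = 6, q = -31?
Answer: 54700/1640993081 ≈ 3.3333e-5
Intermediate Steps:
m(N) = 4 - N (m(N) = 6 + (-2 - N) = 4 - N)
f(Z) = 4/(-31 + Z) (f(Z) = (Z + (4 - Z))/(Z - 31) = 4/(-31 + Z))
1/(29999 + (-17201 + f(O(3, -7)))/(1824 - 21516)) = 1/(29999 + (-17201 + 4/(-31 + 6))/(1824 - 21516)) = 1/(29999 + (-17201 + 4/(-25))/(-19692)) = 1/(29999 + (-17201 + 4*(-1/25))*(-1/19692)) = 1/(29999 + (-17201 - 4/25)*(-1/19692)) = 1/(29999 - 430029/25*(-1/19692)) = 1/(29999 + 47781/54700) = 1/(1640993081/54700) = 54700/1640993081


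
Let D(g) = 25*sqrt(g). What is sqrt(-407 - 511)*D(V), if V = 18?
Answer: 450*I*sqrt(51) ≈ 3213.6*I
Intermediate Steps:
sqrt(-407 - 511)*D(V) = sqrt(-407 - 511)*(25*sqrt(18)) = sqrt(-918)*(25*(3*sqrt(2))) = (3*I*sqrt(102))*(75*sqrt(2)) = 450*I*sqrt(51)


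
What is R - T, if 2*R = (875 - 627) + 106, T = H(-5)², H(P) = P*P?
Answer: -448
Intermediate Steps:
H(P) = P²
T = 625 (T = ((-5)²)² = 25² = 625)
R = 177 (R = ((875 - 627) + 106)/2 = (248 + 106)/2 = (½)*354 = 177)
R - T = 177 - 1*625 = 177 - 625 = -448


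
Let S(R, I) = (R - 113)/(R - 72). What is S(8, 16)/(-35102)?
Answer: -105/2246528 ≈ -4.6739e-5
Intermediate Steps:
S(R, I) = (-113 + R)/(-72 + R)
S(8, 16)/(-35102) = ((-113 + 8)/(-72 + 8))/(-35102) = (-105/(-64))*(-1/35102) = -1/64*(-105)*(-1/35102) = (105/64)*(-1/35102) = -105/2246528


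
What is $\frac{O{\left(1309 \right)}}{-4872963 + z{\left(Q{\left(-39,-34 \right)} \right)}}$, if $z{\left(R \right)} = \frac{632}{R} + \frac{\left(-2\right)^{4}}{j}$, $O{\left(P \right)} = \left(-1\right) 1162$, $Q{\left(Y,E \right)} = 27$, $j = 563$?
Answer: $\frac{17663562}{74073554315} \approx 0.00023846$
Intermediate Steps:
$O{\left(P \right)} = -1162$
$z{\left(R \right)} = \frac{16}{563} + \frac{632}{R}$ ($z{\left(R \right)} = \frac{632}{R} + \frac{\left(-2\right)^{4}}{563} = \frac{632}{R} + 16 \cdot \frac{1}{563} = \frac{632}{R} + \frac{16}{563} = \frac{16}{563} + \frac{632}{R}$)
$\frac{O{\left(1309 \right)}}{-4872963 + z{\left(Q{\left(-39,-34 \right)} \right)}} = - \frac{1162}{-4872963 + \left(\frac{16}{563} + \frac{632}{27}\right)} = - \frac{1162}{-4872963 + \frac{356248}{15201}} = - \frac{1162}{- \frac{74073554315}{15201}} = \left(-1162\right) \left(- \frac{15201}{74073554315}\right) = \frac{17663562}{74073554315}$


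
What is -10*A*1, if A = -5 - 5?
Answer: 100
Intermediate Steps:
A = -10
-10*A*1 = -10*(-10)*1 = 100*1 = 100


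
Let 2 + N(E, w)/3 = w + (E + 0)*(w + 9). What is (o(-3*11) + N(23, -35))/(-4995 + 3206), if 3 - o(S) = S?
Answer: 1869/1789 ≈ 1.0447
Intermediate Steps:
o(S) = 3 - S
N(E, w) = -6 + 3*w + 3*E*(9 + w) (N(E, w) = -6 + 3*(w + (E + 0)*(w + 9)) = -6 + 3*(w + E*(9 + w)) = -6 + (3*w + 3*E*(9 + w)) = -6 + 3*w + 3*E*(9 + w))
(o(-3*11) + N(23, -35))/(-4995 + 3206) = ((3 - (-3)*11) + (-6 + 3*(-35) + 27*23 + 3*23*(-35)))/(-4995 + 3206) = ((3 - 1*(-33)) + (-6 - 105 + 621 - 2415))/(-1789) = ((3 + 33) - 1905)*(-1/1789) = (36 - 1905)*(-1/1789) = -1869*(-1/1789) = 1869/1789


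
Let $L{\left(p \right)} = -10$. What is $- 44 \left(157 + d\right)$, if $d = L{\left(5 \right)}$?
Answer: $-6468$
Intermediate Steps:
$d = -10$
$- 44 \left(157 + d\right) = - 44 \left(157 - 10\right) = \left(-44\right) 147 = -6468$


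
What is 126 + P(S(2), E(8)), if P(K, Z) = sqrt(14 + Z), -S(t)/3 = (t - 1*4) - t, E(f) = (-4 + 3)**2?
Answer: 126 + sqrt(15) ≈ 129.87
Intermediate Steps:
E(f) = 1 (E(f) = (-1)**2 = 1)
S(t) = 12 (S(t) = -3*((t - 1*4) - t) = -3*((t - 4) - t) = -3*((-4 + t) - t) = -3*(-4) = 12)
126 + P(S(2), E(8)) = 126 + sqrt(14 + 1) = 126 + sqrt(15)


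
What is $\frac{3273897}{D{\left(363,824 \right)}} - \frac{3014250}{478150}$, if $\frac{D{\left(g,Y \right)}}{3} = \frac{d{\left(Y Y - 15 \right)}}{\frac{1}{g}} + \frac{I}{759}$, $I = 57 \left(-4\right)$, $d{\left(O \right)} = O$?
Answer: $- \frac{3756436824091594}{596301813678289} \approx -6.2996$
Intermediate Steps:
$I = -228$
$D{\left(g,Y \right)} = - \frac{228}{253} + 3 g \left(-15 + Y^{2}\right)$ ($D{\left(g,Y \right)} = 3 \left(\frac{Y Y - 15}{\frac{1}{g}} - \frac{228}{759}\right) = 3 \left(\left(Y^{2} - 15\right) g - \frac{76}{253}\right) = 3 \left(\left(-15 + Y^{2}\right) g - \frac{76}{253}\right) = 3 \left(g \left(-15 + Y^{2}\right) - \frac{76}{253}\right) = 3 \left(- \frac{76}{253} + g \left(-15 + Y^{2}\right)\right) = - \frac{228}{253} + 3 g \left(-15 + Y^{2}\right)$)
$\frac{3273897}{D{\left(363,824 \right)}} - \frac{3014250}{478150} = \frac{3273897}{- \frac{228}{253} + 3 \cdot 363 \left(-15 + 824^{2}\right)} - \frac{3014250}{478150} = \frac{3273897}{- \frac{228}{253} + 3 \cdot 363 \left(-15 + 678976\right)} - \frac{60285}{9563} = \frac{3273897}{- \frac{228}{253} + 3 \cdot 363 \cdot 678961} - \frac{60285}{9563} = \frac{3273897}{- \frac{228}{253} + 739388529} - \frac{60285}{9563} = \frac{3273897}{\frac{187065297609}{253}} - \frac{60285}{9563} = 3273897 \cdot \frac{253}{187065297609} - \frac{60285}{9563} = \frac{276098647}{62355099203} - \frac{60285}{9563} = - \frac{3756436824091594}{596301813678289}$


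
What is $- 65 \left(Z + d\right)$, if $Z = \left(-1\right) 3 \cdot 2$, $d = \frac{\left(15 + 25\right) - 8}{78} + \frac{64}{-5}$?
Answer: $\frac{3586}{3} \approx 1195.3$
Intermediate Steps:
$d = - \frac{2416}{195}$ ($d = \left(40 - 8\right) \frac{1}{78} + 64 \left(- \frac{1}{5}\right) = 32 \cdot \frac{1}{78} - \frac{64}{5} = \frac{16}{39} - \frac{64}{5} = - \frac{2416}{195} \approx -12.39$)
$Z = -6$ ($Z = \left(-3\right) 2 = -6$)
$- 65 \left(Z + d\right) = - 65 \left(-6 - \frac{2416}{195}\right) = \left(-65\right) \left(- \frac{3586}{195}\right) = \frac{3586}{3}$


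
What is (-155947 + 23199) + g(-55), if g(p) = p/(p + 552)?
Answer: -65975811/497 ≈ -1.3275e+5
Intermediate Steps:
g(p) = p/(552 + p)
(-155947 + 23199) + g(-55) = (-155947 + 23199) - 55/(552 - 55) = -132748 - 55/497 = -65975811/497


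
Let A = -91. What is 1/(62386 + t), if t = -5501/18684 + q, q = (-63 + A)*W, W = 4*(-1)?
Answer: 18684/1177123867 ≈ 1.5873e-5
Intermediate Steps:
W = -4
q = 616 (q = (-63 - 91)*(-4) = -154*(-4) = 616)
t = 11503843/18684 (t = -5501/18684 + 616 = 11503843/18684 ≈ 615.71)
1/(62386 + t) = 1/(62386 + 11503843/18684) = 1/(1177123867/18684) = 18684/1177123867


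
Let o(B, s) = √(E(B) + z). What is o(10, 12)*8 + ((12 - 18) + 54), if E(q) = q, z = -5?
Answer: 48 + 8*√5 ≈ 65.889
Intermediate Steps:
o(B, s) = √(-5 + B) (o(B, s) = √(B - 5) = √(-5 + B))
o(10, 12)*8 + ((12 - 18) + 54) = √(-5 + 10)*8 + ((12 - 18) + 54) = √5*8 + (-6 + 54) = 8*√5 + 48 = 48 + 8*√5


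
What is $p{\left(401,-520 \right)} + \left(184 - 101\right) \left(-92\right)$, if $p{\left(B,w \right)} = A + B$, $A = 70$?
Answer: $-7165$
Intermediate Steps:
$p{\left(B,w \right)} = 70 + B$
$p{\left(401,-520 \right)} + \left(184 - 101\right) \left(-92\right) = \left(70 + 401\right) + \left(184 - 101\right) \left(-92\right) = 471 + 83 \left(-92\right) = 471 - 7636 = -7165$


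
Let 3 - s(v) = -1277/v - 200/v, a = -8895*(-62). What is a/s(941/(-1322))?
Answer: -518952090/1949771 ≈ -266.16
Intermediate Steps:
a = 551490
s(v) = 3 + 1477/v (s(v) = 3 - (-1277/v - 200/v) = 3 - (-1477)/v = 3 + 1477/v)
a/s(941/(-1322)) = 551490/(3 + 1477/((941/(-1322)))) = 551490/(3 + 1477/((941*(-1/1322)))) = 551490/(3 + 1477/(-941/1322)) = 551490/(3 + 1477*(-1322/941)) = 551490/(3 - 1952594/941) = 551490/(-1949771/941) = 551490*(-941/1949771) = -518952090/1949771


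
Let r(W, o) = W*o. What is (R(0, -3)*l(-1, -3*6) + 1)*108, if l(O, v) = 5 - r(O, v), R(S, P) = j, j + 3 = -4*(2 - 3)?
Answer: -1296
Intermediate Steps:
j = 1 (j = -3 - 4*(2 - 3) = -3 - 4*(-1) = -3 + 4 = 1)
R(S, P) = 1
l(O, v) = 5 - O*v
(R(0, -3)*l(-1, -3*6) + 1)*108 = (1*(5 - 1*(-1)*(-3*6)) + 1)*108 = (1*(5 - 1*(-1)*(-18)) + 1)*108 = (1*(5 - 18) + 1)*108 = (1*(-13) + 1)*108 = (-13 + 1)*108 = -12*108 = -1296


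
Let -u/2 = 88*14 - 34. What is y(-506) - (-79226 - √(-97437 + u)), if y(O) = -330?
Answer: 78896 + I*√99833 ≈ 78896.0 + 315.96*I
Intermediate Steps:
u = -2396 (u = -2*(88*14 - 34) = -2*(1232 - 34) = -2*1198 = -2396)
y(-506) - (-79226 - √(-97437 + u)) = -330 - (-79226 - √(-97437 - 2396)) = -330 - (-79226 - √(-99833)) = -330 - (-79226 - I*√99833) = -330 + (79226 + I*√99833) = 78896 + I*√99833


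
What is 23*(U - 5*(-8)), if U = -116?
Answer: -1748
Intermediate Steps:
23*(U - 5*(-8)) = 23*(-116 - 5*(-8)) = 23*(-116 + 40) = 23*(-76) = -1748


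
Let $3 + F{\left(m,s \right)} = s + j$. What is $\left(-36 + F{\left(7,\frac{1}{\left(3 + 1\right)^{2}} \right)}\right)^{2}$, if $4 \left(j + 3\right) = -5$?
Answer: $\frac{477481}{256} \approx 1865.2$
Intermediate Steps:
$j = - \frac{17}{4}$ ($j = -3 + \frac{1}{4} \left(-5\right) = -3 - \frac{5}{4} = - \frac{17}{4} \approx -4.25$)
$F{\left(m,s \right)} = - \frac{29}{4} + s$ ($F{\left(m,s \right)} = -3 + \left(s - \frac{17}{4}\right) = -3 + \left(- \frac{17}{4} + s\right) = - \frac{29}{4} + s$)
$\left(-36 + F{\left(7,\frac{1}{\left(3 + 1\right)^{2}} \right)}\right)^{2} = \left(-36 - \left(\frac{29}{4} - \frac{1}{\left(3 + 1\right)^{2}}\right)\right)^{2} = \left(-36 - \left(\frac{29}{4} - \frac{1}{4^{2}}\right)\right)^{2} = \left(-36 - \left(\frac{29}{4} - \frac{1}{16}\right)\right)^{2} = \left(-36 + \left(- \frac{29}{4} + \frac{1}{16}\right)\right)^{2} = \left(-36 - \frac{115}{16}\right)^{2} = \left(- \frac{691}{16}\right)^{2} = \frac{477481}{256}$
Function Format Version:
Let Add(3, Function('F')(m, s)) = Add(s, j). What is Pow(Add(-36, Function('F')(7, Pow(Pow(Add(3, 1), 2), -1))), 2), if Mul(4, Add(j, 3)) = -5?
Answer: Rational(477481, 256) ≈ 1865.2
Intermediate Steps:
j = Rational(-17, 4) (j = Add(-3, Mul(Rational(1, 4), -5)) = Add(-3, Rational(-5, 4)) = Rational(-17, 4) ≈ -4.2500)
Function('F')(m, s) = Add(Rational(-29, 4), s) (Function('F')(m, s) = Add(-3, Add(s, Rational(-17, 4))) = Add(-3, Add(Rational(-17, 4), s)) = Add(Rational(-29, 4), s))
Pow(Add(-36, Function('F')(7, Pow(Pow(Add(3, 1), 2), -1))), 2) = Pow(Add(-36, Add(Rational(-29, 4), Pow(Pow(Add(3, 1), 2), -1))), 2) = Pow(Add(-36, Add(Rational(-29, 4), Pow(Pow(4, 2), -1))), 2) = Pow(Add(-36, Add(Rational(-29, 4), Pow(16, -1))), 2) = Pow(Add(-36, Add(Rational(-29, 4), Rational(1, 16))), 2) = Pow(Add(-36, Rational(-115, 16)), 2) = Pow(Rational(-691, 16), 2) = Rational(477481, 256)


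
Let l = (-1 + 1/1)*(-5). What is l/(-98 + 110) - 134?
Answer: -134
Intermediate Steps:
l = 0 (l = (-1 + 1*1)*(-5) = (-1 + 1)*(-5) = 0*(-5) = 0)
l/(-98 + 110) - 134 = 0/(-98 + 110) - 134 = 0/12 - 134 = 0*(1/12) - 134 = 0 - 134 = -134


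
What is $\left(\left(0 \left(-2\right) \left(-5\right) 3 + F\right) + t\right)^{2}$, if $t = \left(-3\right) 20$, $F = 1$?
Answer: $3481$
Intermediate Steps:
$t = -60$
$\left(\left(0 \left(-2\right) \left(-5\right) 3 + F\right) + t\right)^{2} = \left(\left(0 \left(-2\right) \left(-5\right) 3 + 1\right) - 60\right)^{2} = \left(\left(0 \left(-5\right) 3 + 1\right) - 60\right)^{2} = \left(\left(0 \cdot 3 + 1\right) - 60\right)^{2} = \left(\left(0 + 1\right) - 60\right)^{2} = \left(1 - 60\right)^{2} = \left(-59\right)^{2} = 3481$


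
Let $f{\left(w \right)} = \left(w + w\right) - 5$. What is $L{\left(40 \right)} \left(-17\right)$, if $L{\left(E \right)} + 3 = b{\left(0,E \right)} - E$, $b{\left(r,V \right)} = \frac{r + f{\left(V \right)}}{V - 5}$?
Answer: $\frac{4862}{7} \approx 694.57$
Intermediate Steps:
$f{\left(w \right)} = -5 + 2 w$ ($f{\left(w \right)} = 2 w - 5 = -5 + 2 w$)
$b{\left(r,V \right)} = \frac{-5 + r + 2 V}{-5 + V}$ ($b{\left(r,V \right)} = \frac{r + \left(-5 + 2 V\right)}{V - 5} = \frac{-5 + r + 2 V}{-5 + V}$)
$L{\left(E \right)} = -3 - E + \frac{-5 + 2 E}{-5 + E}$ ($L{\left(E \right)} = -3 - \left(E - \frac{-5 + 0 + 2 E}{-5 + E}\right) = -3 - \left(E - \frac{-5 + 2 E}{-5 + E}\right) = -3 - E + \frac{-5 + 2 E}{-5 + E}$)
$L{\left(40 \right)} \left(-17\right) = \frac{10 - 40^{2} + 4 \cdot 40}{-5 + 40} \left(-17\right) = \frac{10 - 1600 + 160}{35} \left(-17\right) = \frac{1}{35} \left(-1430\right) \left(-17\right) = \left(- \frac{286}{7}\right) \left(-17\right) = \frac{4862}{7}$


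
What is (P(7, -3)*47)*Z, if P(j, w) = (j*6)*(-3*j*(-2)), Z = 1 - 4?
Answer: -248724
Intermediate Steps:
Z = -3
P(j, w) = 36*j² (P(j, w) = (6*j)*(6*j) = 36*j²)
(P(7, -3)*47)*Z = ((36*7²)*47)*(-3) = ((36*49)*47)*(-3) = (1764*47)*(-3) = 82908*(-3) = -248724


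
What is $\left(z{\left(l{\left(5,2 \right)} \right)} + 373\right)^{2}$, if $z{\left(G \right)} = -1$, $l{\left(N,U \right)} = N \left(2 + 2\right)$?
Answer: $138384$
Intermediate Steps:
$l{\left(N,U \right)} = 4 N$ ($l{\left(N,U \right)} = N 4 = 4 N$)
$\left(z{\left(l{\left(5,2 \right)} \right)} + 373\right)^{2} = \left(-1 + 373\right)^{2} = 372^{2} = 138384$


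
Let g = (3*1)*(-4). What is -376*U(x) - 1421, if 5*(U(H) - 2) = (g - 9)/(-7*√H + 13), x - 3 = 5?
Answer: -2525543/1115 - 110544*√2/1115 ≈ -2405.3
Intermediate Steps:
x = 8 (x = 3 + 5 = 8)
g = -12 (g = 3*(-4) = -12)
U(H) = 2 - 21/(5*(13 - 7*√H)) (U(H) = 2 + ((-12 - 9)/(-7*√H + 13))/5 = 2 + (-21/(13 - 7*√H))/5 = 2 - 21/(5*(13 - 7*√H)))
-376*U(x) - 1421 = -376*(-109 + 70*√8)/(5*(-13 + 7*√8)) - 1421 = -376*(-109 + 70*(2*√2))/(5*(-13 + 7*(2*√2))) - 1421 = -376*(-109 + 140*√2)/(5*(-13 + 14*√2)) - 1421 = -1421 - 376*(-109 + 140*√2)/(5*(-13 + 14*√2))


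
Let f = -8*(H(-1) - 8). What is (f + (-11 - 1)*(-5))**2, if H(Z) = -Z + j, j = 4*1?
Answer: 7056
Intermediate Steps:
j = 4
H(Z) = 4 - Z (H(Z) = -Z + 4 = 4 - Z)
f = 24 (f = -8*((4 - 1*(-1)) - 8) = -8*((4 + 1) - 8) = -8*(5 - 8) = -8*(-3) = 24)
(f + (-11 - 1)*(-5))**2 = (24 + (-11 - 1)*(-5))**2 = (24 - 12*(-5))**2 = (24 + 60)**2 = 84**2 = 7056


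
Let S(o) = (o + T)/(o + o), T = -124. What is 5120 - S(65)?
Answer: 665659/130 ≈ 5120.5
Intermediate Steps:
S(o) = (-124 + o)/(2*o) (S(o) = (o - 124)/(o + o) = (-124 + o)/((2*o)) = (-124 + o)*(1/(2*o)) = (-124 + o)/(2*o))
5120 - S(65) = 5120 - (-124 + 65)/(2*65) = 5120 - (-59)/(2*65) = 5120 - 1*(-59/130) = 5120 + 59/130 = 665659/130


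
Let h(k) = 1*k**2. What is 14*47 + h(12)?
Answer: 802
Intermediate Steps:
h(k) = k**2
14*47 + h(12) = 14*47 + 12**2 = 658 + 144 = 802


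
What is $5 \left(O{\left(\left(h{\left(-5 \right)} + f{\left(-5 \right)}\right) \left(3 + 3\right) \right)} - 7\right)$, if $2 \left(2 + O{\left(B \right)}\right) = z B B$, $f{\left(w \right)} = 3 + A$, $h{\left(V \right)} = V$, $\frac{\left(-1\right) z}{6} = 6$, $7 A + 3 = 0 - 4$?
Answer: $-29205$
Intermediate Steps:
$A = -1$ ($A = - \frac{3}{7} + \frac{0 - 4}{7} = - \frac{3}{7} + \frac{1}{7} \left(-4\right) = - \frac{3}{7} - \frac{4}{7} = -1$)
$z = -36$ ($z = \left(-6\right) 6 = -36$)
$f{\left(w \right)} = 2$ ($f{\left(w \right)} = 3 - 1 = 2$)
$O{\left(B \right)} = -2 - 18 B^{2}$ ($O{\left(B \right)} = -2 + \frac{- 36 B B}{2} = -2 + \frac{\left(-36\right) B^{2}}{2} = -2 - 18 B^{2}$)
$5 \left(O{\left(\left(h{\left(-5 \right)} + f{\left(-5 \right)}\right) \left(3 + 3\right) \right)} - 7\right) = 5 \left(\left(-2 - 18 \left(\left(-5 + 2\right) \left(3 + 3\right)\right)^{2}\right) - 7\right) = 5 \left(\left(-2 - 18 \left(\left(-3\right) 6\right)^{2}\right) - 7\right) = 5 \left(\left(-2 - 18 \left(-18\right)^{2}\right) - 7\right) = 5 \left(\left(-2 - 5832\right) - 7\right) = 5 \left(-5834 - 7\right) = 5 \left(-5841\right) = -29205$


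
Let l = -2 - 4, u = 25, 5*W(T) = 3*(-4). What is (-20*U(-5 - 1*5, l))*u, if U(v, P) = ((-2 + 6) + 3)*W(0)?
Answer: 8400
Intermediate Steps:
W(T) = -12/5 (W(T) = (3*(-4))/5 = (⅕)*(-12) = -12/5)
l = -6
U(v, P) = -84/5 (U(v, P) = ((-2 + 6) + 3)*(-12/5) = (4 + 3)*(-12/5) = 7*(-12/5) = -84/5)
(-20*U(-5 - 1*5, l))*u = -20*(-84/5)*25 = 336*25 = 8400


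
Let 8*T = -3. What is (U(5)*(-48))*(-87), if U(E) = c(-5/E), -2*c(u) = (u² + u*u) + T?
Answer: -3393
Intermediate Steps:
T = -3/8 (T = (⅛)*(-3) = -3/8 ≈ -0.37500)
c(u) = 3/16 - u² (c(u) = -((u² + u*u) - 3/8)/2 = -((u² + u²) - 3/8)/2 = -(2*u² - 3/8)/2 = -(-3/8 + 2*u²)/2 = 3/16 - u²)
U(E) = 3/16 - 25/E² (U(E) = 3/16 - (-5/E)² = 3/16 - 25/E²)
(U(5)*(-48))*(-87) = ((3/16 - 25/5²)*(-48))*(-87) = ((3/16 - 25*1/25)*(-48))*(-87) = ((3/16 - 1)*(-48))*(-87) = -13/16*(-48)*(-87) = 39*(-87) = -3393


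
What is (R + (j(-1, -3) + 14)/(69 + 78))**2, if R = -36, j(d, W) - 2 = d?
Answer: 3094081/2401 ≈ 1288.7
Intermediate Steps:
j(d, W) = 2 + d
(R + (j(-1, -3) + 14)/(69 + 78))**2 = (-36 + ((2 - 1) + 14)/(69 + 78))**2 = (-36 + (1 + 14)/147)**2 = (-36 + 15*(1/147))**2 = (-36 + 5/49)**2 = (-1759/49)**2 = 3094081/2401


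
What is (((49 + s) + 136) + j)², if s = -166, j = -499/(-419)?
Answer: 71571600/175561 ≈ 407.67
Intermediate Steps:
j = 499/419 (j = -499*(-1/419) = 499/419 ≈ 1.1909)
(((49 + s) + 136) + j)² = (((49 - 166) + 136) + 499/419)² = ((-117 + 136) + 499/419)² = (19 + 499/419)² = (8460/419)² = 71571600/175561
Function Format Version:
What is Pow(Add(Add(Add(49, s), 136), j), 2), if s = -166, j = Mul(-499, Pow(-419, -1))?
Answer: Rational(71571600, 175561) ≈ 407.67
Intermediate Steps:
j = Rational(499, 419) (j = Mul(-499, Rational(-1, 419)) = Rational(499, 419) ≈ 1.1909)
Pow(Add(Add(Add(49, s), 136), j), 2) = Pow(Add(Add(Add(49, -166), 136), Rational(499, 419)), 2) = Pow(Add(Add(-117, 136), Rational(499, 419)), 2) = Pow(Add(19, Rational(499, 419)), 2) = Pow(Rational(8460, 419), 2) = Rational(71571600, 175561)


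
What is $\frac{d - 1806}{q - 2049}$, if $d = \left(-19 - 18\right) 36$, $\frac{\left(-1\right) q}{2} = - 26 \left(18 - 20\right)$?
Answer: $\frac{3138}{2153} \approx 1.4575$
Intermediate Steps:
$q = -104$ ($q = - 2 \left(- 26 \left(18 - 20\right)\right) = - 2 \left(\left(-26\right) \left(-2\right)\right) = \left(-2\right) 52 = -104$)
$d = -1332$ ($d = \left(-19 - 18\right) 36 = \left(-37\right) 36 = -1332$)
$\frac{d - 1806}{q - 2049} = \frac{-1332 - 1806}{-104 - 2049} = - \frac{3138}{-2153} = \left(-3138\right) \left(- \frac{1}{2153}\right) = \frac{3138}{2153}$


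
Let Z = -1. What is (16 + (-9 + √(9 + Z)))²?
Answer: 57 + 28*√2 ≈ 96.598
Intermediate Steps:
(16 + (-9 + √(9 + Z)))² = (16 + (-9 + √(9 - 1)))² = (16 + (-9 + √8))² = (16 + (-9 + 2*√2))² = (7 + 2*√2)²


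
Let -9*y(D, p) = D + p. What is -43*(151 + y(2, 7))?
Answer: -6450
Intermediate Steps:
y(D, p) = -D/9 - p/9 (y(D, p) = -(D + p)/9 = -D/9 - p/9)
-43*(151 + y(2, 7)) = -43*(151 + (-⅑*2 - ⅑*7)) = -43*(151 + (-2/9 - 7/9)) = -43*(151 - 1) = -43*150 = -6450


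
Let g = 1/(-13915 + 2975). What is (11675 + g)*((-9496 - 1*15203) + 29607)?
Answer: 156717960273/2735 ≈ 5.7301e+7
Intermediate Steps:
g = -1/10940 (g = 1/(-10940) = -1/10940 ≈ -9.1408e-5)
(11675 + g)*((-9496 - 1*15203) + 29607) = (11675 - 1/10940)*((-9496 - 1*15203) + 29607) = 127724499*((-9496 - 15203) + 29607)/10940 = 127724499*(-24699 + 29607)/10940 = (127724499/10940)*4908 = 156717960273/2735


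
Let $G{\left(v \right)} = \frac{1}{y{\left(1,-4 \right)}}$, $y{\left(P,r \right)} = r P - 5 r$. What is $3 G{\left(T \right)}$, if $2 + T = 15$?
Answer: $\frac{3}{16} \approx 0.1875$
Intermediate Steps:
$T = 13$ ($T = -2 + 15 = 13$)
$y{\left(P,r \right)} = - 5 r + P r$ ($y{\left(P,r \right)} = P r - 5 r = - 5 r + P r$)
$G{\left(v \right)} = \frac{1}{16}$ ($G{\left(v \right)} = \frac{1}{\left(-4\right) \left(-5 + 1\right)} = \frac{1}{\left(-4\right) \left(-4\right)} = \frac{1}{16}$)
$3 G{\left(T \right)} = 3 \cdot \frac{1}{16} = \frac{3}{16}$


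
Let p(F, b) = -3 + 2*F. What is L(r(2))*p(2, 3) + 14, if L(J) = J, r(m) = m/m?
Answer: 15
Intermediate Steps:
r(m) = 1
L(r(2))*p(2, 3) + 14 = 1*(-3 + 2*2) + 14 = 1*(-3 + 4) + 14 = 1*1 + 14 = 1 + 14 = 15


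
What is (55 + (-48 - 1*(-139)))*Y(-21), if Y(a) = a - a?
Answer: 0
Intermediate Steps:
Y(a) = 0
(55 + (-48 - 1*(-139)))*Y(-21) = (55 + (-48 - 1*(-139)))*0 = (55 + (-48 + 139))*0 = (55 + 91)*0 = 146*0 = 0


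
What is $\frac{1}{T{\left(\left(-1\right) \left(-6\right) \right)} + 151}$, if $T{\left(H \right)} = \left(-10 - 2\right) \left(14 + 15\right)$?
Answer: $- \frac{1}{197} \approx -0.0050761$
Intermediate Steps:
$T{\left(H \right)} = -348$ ($T{\left(H \right)} = \left(-12\right) 29 = -348$)
$\frac{1}{T{\left(\left(-1\right) \left(-6\right) \right)} + 151} = \frac{1}{-348 + 151} = \frac{1}{-197} = - \frac{1}{197}$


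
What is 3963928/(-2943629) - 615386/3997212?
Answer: -8828064322265/5883154581174 ≈ -1.5006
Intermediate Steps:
3963928/(-2943629) - 615386/3997212 = 3963928*(-1/2943629) - 615386*1/3997212 = -3963928/2943629 - 307693/1998606 = -8828064322265/5883154581174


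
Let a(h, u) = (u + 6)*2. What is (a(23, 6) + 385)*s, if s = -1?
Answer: -409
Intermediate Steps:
a(h, u) = 12 + 2*u (a(h, u) = (6 + u)*2 = 12 + 2*u)
(a(23, 6) + 385)*s = ((12 + 2*6) + 385)*(-1) = ((12 + 12) + 385)*(-1) = (24 + 385)*(-1) = 409*(-1) = -409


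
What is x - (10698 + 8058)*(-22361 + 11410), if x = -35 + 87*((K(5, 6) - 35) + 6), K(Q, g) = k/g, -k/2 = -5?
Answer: 205394543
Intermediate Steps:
k = 10 (k = -2*(-5) = 10)
K(Q, g) = 10/g
x = -2413 (x = -35 + 87*((10/6 - 35) + 6) = -35 + 87*((10*(⅙) - 35) + 6) = -35 + 87*((5/3 - 35) + 6) = -35 + 87*(-100/3 + 6) = -35 + 87*(-82/3) = -35 - 2378 = -2413)
x - (10698 + 8058)*(-22361 + 11410) = -2413 - (10698 + 8058)*(-22361 + 11410) = -2413 - 18756*(-10951) = -2413 - 1*(-205396956) = -2413 + 205396956 = 205394543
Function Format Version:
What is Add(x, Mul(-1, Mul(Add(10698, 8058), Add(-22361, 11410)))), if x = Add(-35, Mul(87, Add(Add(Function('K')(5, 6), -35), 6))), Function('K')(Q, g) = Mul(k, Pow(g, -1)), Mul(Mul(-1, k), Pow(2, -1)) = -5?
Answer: 205394543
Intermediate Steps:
k = 10 (k = Mul(-2, -5) = 10)
Function('K')(Q, g) = Mul(10, Pow(g, -1))
x = -2413 (x = Add(-35, Mul(87, Add(Add(Mul(10, Pow(6, -1)), -35), 6))) = Add(-35, Mul(87, Add(Add(Mul(10, Rational(1, 6)), -35), 6))) = Add(-35, Mul(87, Add(Add(Rational(5, 3), -35), 6))) = Add(-35, Mul(87, Add(Rational(-100, 3), 6))) = Add(-35, Mul(87, Rational(-82, 3))) = Add(-35, -2378) = -2413)
Add(x, Mul(-1, Mul(Add(10698, 8058), Add(-22361, 11410)))) = Add(-2413, Mul(-1, Mul(Add(10698, 8058), Add(-22361, 11410)))) = Add(-2413, Mul(-1, Mul(18756, -10951))) = Add(-2413, Mul(-1, -205396956)) = Add(-2413, 205396956) = 205394543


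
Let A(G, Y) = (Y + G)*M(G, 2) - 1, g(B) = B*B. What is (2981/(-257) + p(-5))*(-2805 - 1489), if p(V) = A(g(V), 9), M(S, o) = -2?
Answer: 88945916/257 ≈ 3.4609e+5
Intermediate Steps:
g(B) = B²
A(G, Y) = -1 - 2*G - 2*Y (A(G, Y) = (Y + G)*(-2) - 1 = (G + Y)*(-2) - 1 = (-2*G - 2*Y) - 1 = -1 - 2*G - 2*Y)
p(V) = -19 - 2*V² (p(V) = -1 - 2*V² - 2*9 = -1 - 2*V² - 18 = -19 - 2*V²)
(2981/(-257) + p(-5))*(-2805 - 1489) = (2981/(-257) + (-19 - 2*(-5)²))*(-2805 - 1489) = (2981*(-1/257) + (-19 - 2*25))*(-4294) = (-2981/257 + (-19 - 50))*(-4294) = (-2981/257 - 69)*(-4294) = -20714/257*(-4294) = 88945916/257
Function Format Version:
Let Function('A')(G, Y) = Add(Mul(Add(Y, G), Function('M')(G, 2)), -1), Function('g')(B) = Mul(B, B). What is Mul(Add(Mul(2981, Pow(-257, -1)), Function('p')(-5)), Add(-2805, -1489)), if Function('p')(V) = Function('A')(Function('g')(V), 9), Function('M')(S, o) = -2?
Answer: Rational(88945916, 257) ≈ 3.4609e+5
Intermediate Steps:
Function('g')(B) = Pow(B, 2)
Function('A')(G, Y) = Add(-1, Mul(-2, G), Mul(-2, Y)) (Function('A')(G, Y) = Add(Mul(Add(Y, G), -2), -1) = Add(Mul(Add(G, Y), -2), -1) = Add(Add(Mul(-2, G), Mul(-2, Y)), -1) = Add(-1, Mul(-2, G), Mul(-2, Y)))
Function('p')(V) = Add(-19, Mul(-2, Pow(V, 2))) (Function('p')(V) = Add(-1, Mul(-2, Pow(V, 2)), Mul(-2, 9)) = Add(-1, Mul(-2, Pow(V, 2)), -18) = Add(-19, Mul(-2, Pow(V, 2))))
Mul(Add(Mul(2981, Pow(-257, -1)), Function('p')(-5)), Add(-2805, -1489)) = Mul(Add(Mul(2981, Pow(-257, -1)), Add(-19, Mul(-2, Pow(-5, 2)))), Add(-2805, -1489)) = Mul(Add(Mul(2981, Rational(-1, 257)), Add(-19, Mul(-2, 25))), -4294) = Mul(Add(Rational(-2981, 257), Add(-19, -50)), -4294) = Mul(Add(Rational(-2981, 257), -69), -4294) = Mul(Rational(-20714, 257), -4294) = Rational(88945916, 257)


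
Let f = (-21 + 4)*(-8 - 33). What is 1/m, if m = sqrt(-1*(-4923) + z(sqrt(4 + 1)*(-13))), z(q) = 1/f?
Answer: sqrt(597909601)/1715666 ≈ 0.014252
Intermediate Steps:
f = 697 (f = -17*(-41) = 697)
z(q) = 1/697
m = 2*sqrt(597909601)/697 (m = sqrt(-1*(-4923) + 1/697) = sqrt(4923 + 1/697) = sqrt(3431332/697) = 2*sqrt(597909601)/697 ≈ 70.164)
1/m = 1/(2*sqrt(597909601)/697) = sqrt(597909601)/1715666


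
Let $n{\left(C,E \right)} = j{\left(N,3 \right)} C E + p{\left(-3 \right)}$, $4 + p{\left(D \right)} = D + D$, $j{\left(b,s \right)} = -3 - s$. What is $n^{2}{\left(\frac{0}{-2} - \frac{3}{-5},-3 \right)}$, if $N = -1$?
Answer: $\frac{16}{25} \approx 0.64$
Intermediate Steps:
$p{\left(D \right)} = -4 + 2 D$ ($p{\left(D \right)} = -4 + \left(D + D\right) = -4 + 2 D$)
$n{\left(C,E \right)} = -10 - 6 C E$ ($n{\left(C,E \right)} = \left(-3 - 3\right) C E + \left(-4 + 2 \left(-3\right)\right) = \left(-3 - 3\right) C E - 10 = - 6 C E - 10 = -10 - 6 C E$)
$n^{2}{\left(\frac{0}{-2} - \frac{3}{-5},-3 \right)} = \left(-10 - 6 \left(\frac{0}{-2} - \frac{3}{-5}\right) \left(-3\right)\right)^{2} = \left(-10 - 6 \left(0 \left(- \frac{1}{2}\right) - - \frac{3}{5}\right) \left(-3\right)\right)^{2} = \left(-10 - 6 \left(0 + \frac{3}{5}\right) \left(-3\right)\right)^{2} = \left(-10 - \frac{18}{5} \left(-3\right)\right)^{2} = \left(-10 + \frac{54}{5}\right)^{2} = \left(\frac{4}{5}\right)^{2} = \frac{16}{25}$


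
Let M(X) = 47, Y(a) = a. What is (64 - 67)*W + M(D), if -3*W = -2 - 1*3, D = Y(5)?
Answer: 42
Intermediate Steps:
D = 5
W = 5/3 (W = -(-2 - 1*3)/3 = -(-2 - 3)/3 = -1/3*(-5) = 5/3 ≈ 1.6667)
(64 - 67)*W + M(D) = (64 - 67)*(5/3) + 47 = -3*5/3 + 47 = -5 + 47 = 42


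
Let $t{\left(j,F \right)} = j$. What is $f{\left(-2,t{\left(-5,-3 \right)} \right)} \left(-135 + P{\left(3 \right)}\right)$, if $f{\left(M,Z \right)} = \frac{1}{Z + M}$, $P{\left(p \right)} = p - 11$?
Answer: $\frac{143}{7} \approx 20.429$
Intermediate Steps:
$P{\left(p \right)} = -11 + p$
$f{\left(M,Z \right)} = \frac{1}{M + Z}$
$f{\left(-2,t{\left(-5,-3 \right)} \right)} \left(-135 + P{\left(3 \right)}\right) = \frac{-135 + \left(-11 + 3\right)}{-2 - 5} = \frac{-135 - 8}{-7} = \left(- \frac{1}{7}\right) \left(-143\right) = \frac{143}{7}$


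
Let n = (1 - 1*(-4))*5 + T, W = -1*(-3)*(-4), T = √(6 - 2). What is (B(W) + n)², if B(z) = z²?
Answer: 29241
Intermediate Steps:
T = 2 (T = √4 = 2)
W = -12 (W = 3*(-4) = -12)
n = 27 (n = (1 - 1*(-4))*5 + 2 = (1 + 4)*5 + 2 = 5*5 + 2 = 25 + 2 = 27)
(B(W) + n)² = ((-12)² + 27)² = (144 + 27)² = 171² = 29241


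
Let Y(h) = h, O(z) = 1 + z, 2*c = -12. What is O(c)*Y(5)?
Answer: -25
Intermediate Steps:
c = -6 (c = (½)*(-12) = -6)
O(c)*Y(5) = (1 - 6)*5 = -5*5 = -25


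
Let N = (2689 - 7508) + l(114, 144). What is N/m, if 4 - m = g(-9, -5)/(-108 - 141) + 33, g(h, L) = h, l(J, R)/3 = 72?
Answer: 382049/2410 ≈ 158.53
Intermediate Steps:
l(J, R) = 216 (l(J, R) = 3*72 = 216)
N = -4603 (N = (2689 - 7508) + 216 = -4819 + 216 = -4603)
m = -2410/83 (m = 4 - (-9/(-108 - 141) + 33) = 4 - (-9/(-249) + 33) = 4 - (-1/249*(-9) + 33) = 4 - (3/83 + 33) = 4 - 1*2742/83 = 4 - 2742/83 = -2410/83 ≈ -29.036)
N/m = -4603/(-2410/83) = -4603*(-83/2410) = 382049/2410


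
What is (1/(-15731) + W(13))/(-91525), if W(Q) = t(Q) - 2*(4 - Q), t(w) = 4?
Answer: -346081/1439779775 ≈ -0.00024037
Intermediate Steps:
W(Q) = -4 + 2*Q (W(Q) = 4 - 2*(4 - Q) = 4 + (-8 + 2*Q) = -4 + 2*Q)
(1/(-15731) + W(13))/(-91525) = (1/(-15731) + (-4 + 2*13))/(-91525) = (-1/15731 + (-4 + 26))*(-1/91525) = (-1/15731 + 22)*(-1/91525) = (346081/15731)*(-1/91525) = -346081/1439779775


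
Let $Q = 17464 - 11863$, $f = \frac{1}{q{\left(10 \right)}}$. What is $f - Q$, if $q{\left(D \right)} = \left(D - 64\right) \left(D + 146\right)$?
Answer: $- \frac{47182825}{8424} \approx -5601.0$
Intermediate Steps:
$q{\left(D \right)} = \left(-64 + D\right) \left(146 + D\right)$
$f = - \frac{1}{8424}$ ($f = \frac{1}{-9344 + 10^{2} + 82 \cdot 10} = \frac{1}{-9344 + 100 + 820} = \frac{1}{-8424} = - \frac{1}{8424} \approx -0.00011871$)
$Q = 5601$ ($Q = 17464 - 11863 = 5601$)
$f - Q = - \frac{1}{8424} - 5601 = - \frac{47182825}{8424}$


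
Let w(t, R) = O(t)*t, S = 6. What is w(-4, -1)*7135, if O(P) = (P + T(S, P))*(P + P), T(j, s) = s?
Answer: -1826560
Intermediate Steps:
O(P) = 4*P**2 (O(P) = (P + P)*(P + P) = (2*P)*(2*P) = 4*P**2)
w(t, R) = 4*t**3 (w(t, R) = (4*t**2)*t = 4*t**3)
w(-4, -1)*7135 = (4*(-4)**3)*7135 = (4*(-64))*7135 = -256*7135 = -1826560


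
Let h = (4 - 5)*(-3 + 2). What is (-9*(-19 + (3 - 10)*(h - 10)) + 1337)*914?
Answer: 860074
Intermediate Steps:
h = 1 (h = -1*(-1) = 1)
(-9*(-19 + (3 - 10)*(h - 10)) + 1337)*914 = (-9*(-19 + (3 - 10)*(1 - 10)) + 1337)*914 = (-9*(-19 - 7*(-9)) + 1337)*914 = (-9*(-19 + 63) + 1337)*914 = (-9*44 + 1337)*914 = (-396 + 1337)*914 = 941*914 = 860074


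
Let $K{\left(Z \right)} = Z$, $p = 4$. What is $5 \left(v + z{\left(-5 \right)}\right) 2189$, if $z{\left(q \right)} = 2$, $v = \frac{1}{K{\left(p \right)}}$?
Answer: $\frac{98505}{4} \approx 24626.0$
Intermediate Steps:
$v = \frac{1}{4} \approx 0.25$
$5 \left(v + z{\left(-5 \right)}\right) 2189 = 5 \left(\frac{1}{4} + 2\right) 2189 = 5 \cdot \frac{9}{4} \cdot 2189 = \frac{45}{4} \cdot 2189 = \frac{98505}{4}$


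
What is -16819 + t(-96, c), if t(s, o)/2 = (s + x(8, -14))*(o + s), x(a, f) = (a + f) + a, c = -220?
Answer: 42589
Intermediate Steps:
x(a, f) = f + 2*a
t(s, o) = 2*(2 + s)*(o + s) (t(s, o) = 2*((s + (-14 + 2*8))*(o + s)) = 2*((s + (-14 + 16))*(o + s)) = 2*((s + 2)*(o + s)) = 2*((2 + s)*(o + s)) = 2*(2 + s)*(o + s))
-16819 + t(-96, c) = -16819 + (2*(-96)² + 4*(-220) + 4*(-96) + 2*(-220)*(-96)) = -16819 + (2*9216 - 880 - 384 + 42240) = -16819 + (18432 - 880 - 384 + 42240) = -16819 + 59408 = 42589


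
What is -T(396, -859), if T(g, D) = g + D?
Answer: 463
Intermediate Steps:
T(g, D) = D + g
-T(396, -859) = -(-859 + 396) = -1*(-463) = 463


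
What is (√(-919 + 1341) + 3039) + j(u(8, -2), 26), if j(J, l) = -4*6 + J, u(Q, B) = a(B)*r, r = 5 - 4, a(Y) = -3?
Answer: 3012 + √422 ≈ 3032.5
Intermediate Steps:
r = 1
u(Q, B) = -3 (u(Q, B) = -3*1 = -3)
j(J, l) = -24 + J
(√(-919 + 1341) + 3039) + j(u(8, -2), 26) = (√(-919 + 1341) + 3039) + (-24 - 3) = (√422 + 3039) - 27 = (3039 + √422) - 27 = 3012 + √422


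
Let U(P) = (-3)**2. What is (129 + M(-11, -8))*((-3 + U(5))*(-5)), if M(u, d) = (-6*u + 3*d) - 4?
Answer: -5010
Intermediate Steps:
U(P) = 9
M(u, d) = -4 - 6*u + 3*d
(129 + M(-11, -8))*((-3 + U(5))*(-5)) = (129 + (-4 - 6*(-11) + 3*(-8)))*((-3 + 9)*(-5)) = (129 + (-4 + 66 - 24))*(6*(-5)) = (129 + 38)*(-30) = 167*(-30) = -5010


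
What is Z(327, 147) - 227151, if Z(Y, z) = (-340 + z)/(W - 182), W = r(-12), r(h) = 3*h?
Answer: -49518725/218 ≈ -2.2715e+5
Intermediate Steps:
W = -36 (W = 3*(-12) = -36)
Z(Y, z) = 170/109 - z/218 (Z(Y, z) = (-340 + z)/(-36 - 182) = (-340 + z)/(-218) = (-340 + z)*(-1/218) = 170/109 - z/218)
Z(327, 147) - 227151 = (170/109 - 1/218*147) - 227151 = (170/109 - 147/218) - 227151 = 193/218 - 227151 = -49518725/218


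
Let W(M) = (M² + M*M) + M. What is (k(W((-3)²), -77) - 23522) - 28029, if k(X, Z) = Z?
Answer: -51628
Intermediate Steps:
W(M) = M + 2*M² (W(M) = (M² + M²) + M = 2*M² + M = M + 2*M²)
(k(W((-3)²), -77) - 23522) - 28029 = (-77 - 23522) - 28029 = -23599 - 28029 = -51628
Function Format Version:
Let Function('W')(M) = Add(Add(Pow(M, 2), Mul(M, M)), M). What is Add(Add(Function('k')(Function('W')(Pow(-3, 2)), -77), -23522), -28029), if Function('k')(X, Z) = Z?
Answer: -51628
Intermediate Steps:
Function('W')(M) = Add(M, Mul(2, Pow(M, 2))) (Function('W')(M) = Add(Add(Pow(M, 2), Pow(M, 2)), M) = Add(Mul(2, Pow(M, 2)), M) = Add(M, Mul(2, Pow(M, 2))))
Add(Add(Function('k')(Function('W')(Pow(-3, 2)), -77), -23522), -28029) = Add(Add(-77, -23522), -28029) = Add(-23599, -28029) = -51628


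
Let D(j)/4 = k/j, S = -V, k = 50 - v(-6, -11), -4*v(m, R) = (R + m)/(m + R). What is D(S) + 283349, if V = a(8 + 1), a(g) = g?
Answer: 849980/3 ≈ 2.8333e+5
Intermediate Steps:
v(m, R) = -¼ (v(m, R) = -(R + m)/(4*(m + R)) = -(R + m)/(4*(R + m)) = -¼*1 = -¼)
V = 9 (V = 8 + 1 = 9)
k = 201/4 (k = 50 - 1*(-¼) = 50 + ¼ = 201/4 ≈ 50.250)
S = -9 (S = -1*9 = -9)
D(j) = 201/j (D(j) = 4*(201/(4*j)) = 201/j)
D(S) + 283349 = 201/(-9) + 283349 = 201*(-⅑) + 283349 = -67/3 + 283349 = 849980/3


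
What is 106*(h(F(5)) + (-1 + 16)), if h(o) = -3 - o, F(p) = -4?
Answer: 1696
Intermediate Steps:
106*(h(F(5)) + (-1 + 16)) = 106*((-3 - 1*(-4)) + (-1 + 16)) = 106*((-3 + 4) + 15) = 106*(1 + 15) = 106*16 = 1696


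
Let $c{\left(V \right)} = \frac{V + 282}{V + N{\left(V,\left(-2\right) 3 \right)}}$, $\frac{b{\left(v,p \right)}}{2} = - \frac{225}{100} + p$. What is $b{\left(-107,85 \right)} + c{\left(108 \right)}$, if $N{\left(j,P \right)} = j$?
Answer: $\frac{6023}{36} \approx 167.31$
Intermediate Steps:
$b{\left(v,p \right)} = - \frac{9}{2} + 2 p$ ($b{\left(v,p \right)} = 2 \left(- \frac{225}{100} + p\right) = 2 \left(\left(-225\right) \frac{1}{100} + p\right) = 2 \left(- \frac{9}{4} + p\right) = - \frac{9}{2} + 2 p$)
$c{\left(V \right)} = \frac{282 + V}{2 V}$ ($c{\left(V \right)} = \frac{V + 282}{V + V} = \frac{282 + V}{2 V}$)
$b{\left(-107,85 \right)} + c{\left(108 \right)} = \left(- \frac{9}{2} + 2 \cdot 85\right) + \frac{282 + 108}{2 \cdot 108} = \left(- \frac{9}{2} + 170\right) + \frac{1}{2} \cdot \frac{1}{108} \cdot 390 = \frac{331}{2} + \frac{65}{36} = \frac{6023}{36}$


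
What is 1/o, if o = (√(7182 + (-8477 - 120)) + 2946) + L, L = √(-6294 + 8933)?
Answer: 1/(2946 + √2639 + I*√1415) ≈ 0.00033357 - 4.186e-6*I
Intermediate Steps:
L = √2639 ≈ 51.371
o = 2946 + √2639 + I*√1415 (o = (√(7182 + (-8477 - 120)) + 2946) + √2639 = (√(7182 - 8597) + 2946) + √2639 = (√(-1415) + 2946) + √2639 = (I*√1415 + 2946) + √2639 = (2946 + I*√1415) + √2639 = 2946 + √2639 + I*√1415 ≈ 2997.4 + 37.617*I)
1/o = 1/(2946 + √2639 + I*√1415)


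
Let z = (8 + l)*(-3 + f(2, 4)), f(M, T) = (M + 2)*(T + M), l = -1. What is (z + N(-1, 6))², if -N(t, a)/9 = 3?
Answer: 14400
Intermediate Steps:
f(M, T) = (2 + M)*(M + T)
N(t, a) = -27 (N(t, a) = -9*3 = -27)
z = 147 (z = (8 - 1)*(-3 + (2² + 2*2 + 2*4 + 2*4)) = 7*(-3 + (4 + 4 + 8 + 8)) = 7*(-3 + 24) = 7*21 = 147)
(z + N(-1, 6))² = (147 - 27)² = 120² = 14400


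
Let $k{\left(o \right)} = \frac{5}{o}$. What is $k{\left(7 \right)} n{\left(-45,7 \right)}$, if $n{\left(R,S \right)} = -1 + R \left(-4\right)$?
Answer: $\frac{895}{7} \approx 127.86$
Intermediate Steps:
$n{\left(R,S \right)} = -1 - 4 R$
$k{\left(7 \right)} n{\left(-45,7 \right)} = \frac{5}{7} \left(-1 - -180\right) = 5 \cdot \frac{1}{7} \left(-1 + 180\right) = \frac{5}{7} \cdot 179 = \frac{895}{7}$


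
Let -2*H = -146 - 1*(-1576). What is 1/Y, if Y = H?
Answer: -1/715 ≈ -0.0013986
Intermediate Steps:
H = -715 (H = -(-146 - 1*(-1576))/2 = -(-146 + 1576)/2 = -1/2*1430 = -715)
Y = -715
1/Y = 1/(-715) = -1/715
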